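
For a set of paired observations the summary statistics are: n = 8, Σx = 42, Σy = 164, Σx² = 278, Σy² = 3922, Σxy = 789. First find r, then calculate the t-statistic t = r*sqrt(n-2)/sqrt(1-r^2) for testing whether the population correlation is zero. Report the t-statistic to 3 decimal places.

-1.073

S_xy = nΣxy − ΣxΣy = 8·789 − 42·164 = 6312 − 6888 = -576
S_xx = nΣx² − (Σx)² = 8·278 − 42² = 2224 − 1764 = 460
S_yy = nΣy² − (Σy)² = 8·3922 − 164² = 31376 − 26896 = 4480
r = S_xy / √(S_xx·S_yy) = -576 / √(460·4480) = -576 / √2060800 = -576 / 1435.5487 = -0.4012
t = r·√(n−2)/√(1−r²) = -0.4012·√6 / √(1−0.160961) = -0.982735 / 0.915991 = -1.073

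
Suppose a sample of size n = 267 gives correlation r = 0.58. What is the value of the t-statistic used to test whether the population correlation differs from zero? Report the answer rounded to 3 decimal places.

11.590

t = r·√(n−2) / √(1−r²) with r = 0.58, n = 267
  = 0.58·√265 / √(1 − 0.3364)
  = 0.58·16.278821 / 0.814616
  = 9.441716 / 0.814616 = 11.590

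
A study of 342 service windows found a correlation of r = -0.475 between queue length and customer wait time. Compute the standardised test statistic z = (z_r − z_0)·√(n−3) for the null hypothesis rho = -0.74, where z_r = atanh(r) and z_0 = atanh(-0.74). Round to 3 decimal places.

Fisher z: atanh(-0.475) = -0.516508, atanh(-0.74) = -0.950479
z = (z_r − z_0)·√(n−3) = (-0.516508 − (-0.950479))·√339 = 0.433971 · 18.411953 = 7.990

7.990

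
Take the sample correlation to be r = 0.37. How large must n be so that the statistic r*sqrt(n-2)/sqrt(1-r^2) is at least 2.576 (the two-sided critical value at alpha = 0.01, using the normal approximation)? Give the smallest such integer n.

r√(n−2)/√(1−r²) ≥ 2.576  ⇔  n−2 ≥ (2.576)²·(1−r²)/r²
(1−r²)/r² = (1−0.1369)/0.1369 = 6.3046
n ≥ 2 + 6.635776·6.3046 = 2 + 41.8359 = 43.8359
⌈43.8359⌉ = 44

44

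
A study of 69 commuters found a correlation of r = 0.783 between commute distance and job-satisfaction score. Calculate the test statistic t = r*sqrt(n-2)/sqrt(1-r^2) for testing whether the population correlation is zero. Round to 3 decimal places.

1 − r² = 1 − 0.613089 = 0.386911;  √(1−r²) = 0.622022
√(n−2) = √67 = 8.185353
t = r·√(n−2)/√(1−r²) = 0.783 · 8.185353 / 0.622022 = 10.304

10.304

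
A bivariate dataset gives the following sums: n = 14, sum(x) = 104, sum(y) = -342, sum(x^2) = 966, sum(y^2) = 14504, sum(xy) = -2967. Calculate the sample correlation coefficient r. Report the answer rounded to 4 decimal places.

-0.3910

S_xy = nΣxy − ΣxΣy = 14·(-2967) − 104·(-342) = -41538 − (-35568) = -5970
S_xx = nΣx² − (Σx)² = 14·966 − 104² = 13524 − 10816 = 2708
S_yy = nΣy² − (Σy)² = 14·14504 − (-342)² = 203056 − 116964 = 86092
r = S_xy / √(S_xx·S_yy) = -5970 / √(2708·86092) = -5970 / √233137136 = -5970 / 15268.8289 = -0.3910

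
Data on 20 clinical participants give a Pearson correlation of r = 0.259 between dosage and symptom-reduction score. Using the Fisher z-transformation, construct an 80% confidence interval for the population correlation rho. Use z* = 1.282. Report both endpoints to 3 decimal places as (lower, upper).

(-0.046, 0.520)

z_r = atanh(0.259) = 0.265036;  SE = 1/√(n−3) = 1/√17 = 0.242536
z-limits: 0.265036 ± 1.282·0.242536 = 0.265036 ± 0.310931 = [-0.045895, 0.575967]
ρ-limits: (tanh -0.045895, tanh 0.575967) = (-0.046, 0.520)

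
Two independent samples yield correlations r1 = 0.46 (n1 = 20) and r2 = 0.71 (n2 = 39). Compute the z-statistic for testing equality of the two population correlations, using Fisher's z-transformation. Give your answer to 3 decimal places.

-1.325

Fisher z-transforms: z1 = atanh(0.46) = 0.497311, z2 = atanh(0.71) = 0.887184; difference d = -0.389873
Var(d) = 1/17 + 1/36 = 0.0588235 + 0.0277778 = 0.0866013
z = d/√Var(d) = -0.389873 / √0.0866013 = -0.389873 / 0.294281 = -1.325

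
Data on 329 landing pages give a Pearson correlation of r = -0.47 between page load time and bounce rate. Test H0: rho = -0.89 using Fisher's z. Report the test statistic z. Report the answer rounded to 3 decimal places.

16.464

Fisher z: atanh(-0.47) = -0.510070, atanh(-0.89) = -1.421926
z = (z_r − z_0)·√(n−3) = (-0.510070 − (-1.421926))·√326 = 0.911856 · 18.055470 = 16.464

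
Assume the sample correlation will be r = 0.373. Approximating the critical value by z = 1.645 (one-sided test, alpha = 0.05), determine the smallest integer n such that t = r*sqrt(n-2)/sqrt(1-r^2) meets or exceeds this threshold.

19

Need r·√(n−2)/√(1−r²) ≥ 1.645
√(n−2) ≥ 1.645·√(1−0.139129) / 0.373 = 1.645·0.927831 / 0.373 = 4.0919
n−2 ≥ 16.7436  ⇒  n ≥ 18.7436
Smallest integer n = 19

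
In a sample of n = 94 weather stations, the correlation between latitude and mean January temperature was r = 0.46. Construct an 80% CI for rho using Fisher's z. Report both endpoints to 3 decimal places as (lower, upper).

(0.348, 0.559)

Fisher z: z_r = atanh(r) = ½·ln((1+0.46)/(1−0.46)) = 0.497311
SE(z) = 1/√(n−3) = 1/√91 = 0.104828
80% ⇒ z* = 1.282; margin = 1.282·0.104828 = 0.134389
CI on z-scale: (0.362922, 0.631700)
Back-transform: tanh(0.362922) = 0.347785, tanh(0.631700) = 0.559222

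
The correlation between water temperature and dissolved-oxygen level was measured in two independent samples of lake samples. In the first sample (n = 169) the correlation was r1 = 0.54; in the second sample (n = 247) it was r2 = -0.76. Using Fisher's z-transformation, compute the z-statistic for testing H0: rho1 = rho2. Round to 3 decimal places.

15.907

Fisher z-transforms: z1 = atanh(0.54) = 0.604156, z2 = atanh(-0.76) = -0.996215; difference d = 1.600371
Var(d) = 1/166 + 1/244 = 0.0060241 + 0.0040984 = 0.0101225
z = d/√Var(d) = 1.600371 / √0.0101225 = 1.600371 / 0.100611 = 15.907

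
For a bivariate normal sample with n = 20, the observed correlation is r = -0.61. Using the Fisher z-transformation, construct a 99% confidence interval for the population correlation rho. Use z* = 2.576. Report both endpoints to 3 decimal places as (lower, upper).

(-0.870, -0.084)

Fisher z: z_r = atanh(r) = ½·ln((1+(-0.61))/(1−(-0.61))) = -0.708921
SE(z) = 1/√(n−3) = 1/√17 = 0.242536
99% ⇒ z* = 2.576; margin = 2.576·0.242536 = 0.624773
CI on z-scale: (-1.333694, -0.084148)
Back-transform: tanh(-1.333694) = -0.870149, tanh(-0.084148) = -0.083950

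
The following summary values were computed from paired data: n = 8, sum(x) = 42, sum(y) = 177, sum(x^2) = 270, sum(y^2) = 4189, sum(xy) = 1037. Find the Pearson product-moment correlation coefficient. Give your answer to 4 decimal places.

S_xy = nΣxy − ΣxΣy = 8·1037 − 42·177 = 8296 − 7434 = 862
S_xx = nΣx² − (Σx)² = 8·270 − 42² = 2160 − 1764 = 396
S_yy = nΣy² − (Σy)² = 8·4189 − 177² = 33512 − 31329 = 2183
r = S_xy / √(S_xx·S_yy) = 862 / √(396·2183) = 862 / √864468 = 862 / 929.7677 = 0.9271

0.9271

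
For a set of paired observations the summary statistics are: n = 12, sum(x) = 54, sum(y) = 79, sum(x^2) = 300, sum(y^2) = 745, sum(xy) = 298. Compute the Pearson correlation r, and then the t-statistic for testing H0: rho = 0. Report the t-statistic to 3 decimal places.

Numerator: nΣxy − (Σx)(Σy) = 12·298 − (54)(79) = -690
Denominator: √[(nΣx²−(Σx)²)(nΣy²−(Σy)²)]
  nΣx²−(Σx)² = 12·300 − 2916 = 684;  nΣy²−(Σy)² = 12·745 − 6241 = 2699
  √(684·2699) = √1846116 = 1358.7185
r = -690 / 1358.7185 = -0.5078
t = r·√(n−2)/√(1−r²) = -0.5078·√10 / √(1−0.257861) = -1.605805 / 0.861475 = -1.864

-1.864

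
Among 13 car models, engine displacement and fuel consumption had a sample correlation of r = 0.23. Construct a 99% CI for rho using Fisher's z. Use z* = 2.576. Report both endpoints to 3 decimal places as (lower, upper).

z_r = atanh(0.23) = 0.234189;  SE = 1/√(n−3) = 1/√10 = 0.316228
z-limits: 0.234189 ± 2.576·0.316228 = 0.234189 ± 0.814603 = [-0.580414, 1.048792]
ρ-limits: (tanh -0.580414, tanh 1.048792) = (-0.523, 0.781)

(-0.523, 0.781)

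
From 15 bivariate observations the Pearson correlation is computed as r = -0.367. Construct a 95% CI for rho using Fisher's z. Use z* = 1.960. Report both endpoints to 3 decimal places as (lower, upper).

Fisher z: z_r = atanh(r) = ½·ln((1+(-0.367))/(1−(-0.367))) = -0.384952
SE(z) = 1/√(n−3) = 1/√12 = 0.288675
95% ⇒ z* = 1.960; margin = 1.960·0.288675 = 0.565803
CI on z-scale: (-0.950755, 0.180851)
Back-transform: tanh(-0.950755) = -0.740125, tanh(0.180851) = 0.178905

(-0.740, 0.179)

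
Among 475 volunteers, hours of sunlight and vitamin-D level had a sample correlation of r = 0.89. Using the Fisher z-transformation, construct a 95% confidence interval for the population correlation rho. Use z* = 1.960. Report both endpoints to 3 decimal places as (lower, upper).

(0.870, 0.907)

Fisher z: z_r = atanh(r) = ½·ln((1+0.89)/(1−0.89)) = 1.421926
SE(z) = 1/√(n−3) = 1/√472 = 0.046029
95% ⇒ z* = 1.960; margin = 1.960·0.046029 = 0.090217
CI on z-scale: (1.331709, 1.512143)
Back-transform: tanh(1.331709) = 0.869666, tanh(1.512143) = 0.907319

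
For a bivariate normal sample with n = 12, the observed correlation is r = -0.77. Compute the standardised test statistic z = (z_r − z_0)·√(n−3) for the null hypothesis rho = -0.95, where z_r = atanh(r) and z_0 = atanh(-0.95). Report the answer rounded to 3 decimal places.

z_r = atanh(-0.77) = -1.020328,  z_0 = atanh(-0.95) = -1.831781
SE = 1/√(n−3) = 1/√9 = 0.333333
z = (z_r − z_0)/SE = (-1.020328 − (-1.831781)) / 0.333333 = 0.811453 / 0.333333 = 2.434

2.434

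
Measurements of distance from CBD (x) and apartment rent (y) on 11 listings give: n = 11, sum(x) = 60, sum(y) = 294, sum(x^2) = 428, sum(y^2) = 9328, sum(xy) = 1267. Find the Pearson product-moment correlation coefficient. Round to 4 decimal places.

S_xy = nΣxy − ΣxΣy = 11·1267 − 60·294 = 13937 − 17640 = -3703
S_xx = nΣx² − (Σx)² = 11·428 − 60² = 4708 − 3600 = 1108
S_yy = nΣy² − (Σy)² = 11·9328 − 294² = 102608 − 86436 = 16172
r = S_xy / √(S_xx·S_yy) = -3703 / √(1108·16172) = -3703 / √17918576 = -3703 / 4233.0339 = -0.8748

-0.8748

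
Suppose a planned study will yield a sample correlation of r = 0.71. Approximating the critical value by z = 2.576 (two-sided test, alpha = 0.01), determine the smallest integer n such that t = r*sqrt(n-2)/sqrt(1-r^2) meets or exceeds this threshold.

r√(n−2)/√(1−r²) ≥ 2.576  ⇔  n−2 ≥ (2.576)²·(1−r²)/r²
(1−r²)/r² = (1−0.5041)/0.5041 = 0.9837
n ≥ 2 + 6.635776·0.9837 = 2 + 6.5276 = 8.5276
⌈8.5276⌉ = 9

9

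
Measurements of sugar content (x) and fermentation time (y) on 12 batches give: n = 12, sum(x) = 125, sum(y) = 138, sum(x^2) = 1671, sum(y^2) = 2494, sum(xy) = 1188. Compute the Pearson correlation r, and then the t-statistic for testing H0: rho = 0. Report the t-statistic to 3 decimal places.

-1.512

S_xy = nΣxy − ΣxΣy = 12·1188 − 125·138 = 14256 − 17250 = -2994
S_xx = nΣx² − (Σx)² = 12·1671 − 125² = 20052 − 15625 = 4427
S_yy = nΣy² − (Σy)² = 12·2494 − 138² = 29928 − 19044 = 10884
r = S_xy / √(S_xx·S_yy) = -2994 / √(4427·10884) = -2994 / √48183468 = -2994 / 6941.4313 = -0.4313
t = r·√(n−2)/√(1−r²) = -0.4313·√10 / √(1−0.186020) = -1.363890 / 0.902208 = -1.512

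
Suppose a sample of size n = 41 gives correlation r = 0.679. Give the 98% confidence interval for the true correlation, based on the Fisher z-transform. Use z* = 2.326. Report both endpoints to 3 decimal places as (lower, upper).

(0.422, 0.835)

Fisher z: z_r = atanh(r) = ½·ln((1+0.679)/(1−0.679)) = 0.827256
SE(z) = 1/√(n−3) = 1/√38 = 0.162221
98% ⇒ z* = 2.326; margin = 2.326·0.162221 = 0.377326
CI on z-scale: (0.449930, 1.204582)
Back-transform: tanh(0.449930) = 0.421841, tanh(1.204582) = 0.835047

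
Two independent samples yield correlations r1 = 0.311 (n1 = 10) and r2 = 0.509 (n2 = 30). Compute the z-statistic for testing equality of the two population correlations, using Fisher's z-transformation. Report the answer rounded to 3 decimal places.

Fisher z-transforms: z1 = atanh(0.311) = 0.321652, z2 = atanh(0.509) = 0.561379; difference d = -0.239727
Var(d) = 1/7 + 1/27 = 0.1428571 + 0.0370370 = 0.1798941
z = d/√Var(d) = -0.239727 / √0.1798941 = -0.239727 / 0.424139 = -0.565

-0.565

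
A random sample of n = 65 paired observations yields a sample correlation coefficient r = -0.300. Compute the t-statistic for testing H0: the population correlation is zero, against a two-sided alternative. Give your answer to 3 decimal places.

-2.496

t = r·√(n−2) / √(1−r²) with r = -0.300, n = 65
  = -0.300·√63 / √(1 − 0.090000)
  = -0.300·7.937254 / 0.953939
  = -2.381176 / 0.953939 = -2.496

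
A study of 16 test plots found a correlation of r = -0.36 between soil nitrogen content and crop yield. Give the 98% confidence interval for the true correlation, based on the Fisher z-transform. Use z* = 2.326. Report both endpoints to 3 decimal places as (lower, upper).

(-0.771, 0.262)

z_r = atanh(-0.36) = -0.376886;  SE = 1/√(n−3) = 1/√13 = 0.277350
z-limits: -0.376886 ± 2.326·0.277350 = -0.376886 ± 0.645116 = [-1.022002, 0.268230]
ρ-limits: (tanh -1.022002, tanh 0.268230) = (-0.771, 0.262)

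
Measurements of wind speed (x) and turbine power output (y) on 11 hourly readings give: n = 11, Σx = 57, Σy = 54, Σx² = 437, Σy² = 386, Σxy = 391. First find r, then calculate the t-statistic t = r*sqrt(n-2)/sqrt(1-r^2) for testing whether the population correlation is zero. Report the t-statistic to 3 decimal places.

S_xy = nΣxy − ΣxΣy = 11·391 − 57·54 = 4301 − 3078 = 1223
S_xx = nΣx² − (Σx)² = 11·437 − 57² = 4807 − 3249 = 1558
S_yy = nΣy² − (Σy)² = 11·386 − 54² = 4246 − 2916 = 1330
r = S_xy / √(S_xx·S_yy) = 1223 / √(1558·1330) = 1223 / √2072140 = 1223 / 1439.4930 = 0.8496
t = r·√(n−2)/√(1−r²) = 0.8496·√9 / √(1−0.721820) = 2.548800 / 0.527428 = 4.833

4.833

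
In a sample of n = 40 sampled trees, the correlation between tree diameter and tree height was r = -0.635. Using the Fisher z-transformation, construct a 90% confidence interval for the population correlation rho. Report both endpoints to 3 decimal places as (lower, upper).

(-0.770, -0.446)

Fisher z: z_r = atanh(r) = ½·ln((1+(-0.635))/(1−(-0.635))) = -0.749750
SE(z) = 1/√(n−3) = 1/√37 = 0.164399
90% ⇒ z* = 1.645; margin = 1.645·0.164399 = 0.270436
CI on z-scale: (-1.020186, -0.479314)
Back-transform: tanh(-1.020186) = -0.769942, tanh(-0.479314) = -0.445694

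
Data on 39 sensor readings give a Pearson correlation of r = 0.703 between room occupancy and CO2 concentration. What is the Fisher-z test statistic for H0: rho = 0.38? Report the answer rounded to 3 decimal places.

Fisher z: atanh(0.703) = 0.873207, atanh(0.38) = 0.400060
z = (z_r − z_0)·√(n−3) = (0.873207 − 0.400060)·√36 = 0.473147 · 6.000000 = 2.839

2.839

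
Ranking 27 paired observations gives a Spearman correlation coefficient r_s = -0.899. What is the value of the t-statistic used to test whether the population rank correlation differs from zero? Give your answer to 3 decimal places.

-10.264

t = r_s·√(n−2) / √(1−r_s²) with r_s = -0.899, n = 27
  = -0.899·√25 / √(1 − 0.808201)
  = -0.899·5.000000 / 0.437949
  = -4.495000 / 0.437949 = -10.264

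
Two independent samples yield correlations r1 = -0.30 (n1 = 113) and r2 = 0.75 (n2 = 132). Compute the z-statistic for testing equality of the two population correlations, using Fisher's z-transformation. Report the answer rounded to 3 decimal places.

z1 = atanh(-0.30) = -0.309520,  z2 = atanh(0.75) = 0.972955
SE = √(1/(n1−3) + 1/(n2−3)) = √(1/110 + 1/129) = √(0.0090909 + 0.0077519) = √0.0168428 = 0.129780
z = (z1 − z2)/SE = (-0.309520 − 0.972955) / 0.129780 = -1.282475 / 0.129780 = -9.882

-9.882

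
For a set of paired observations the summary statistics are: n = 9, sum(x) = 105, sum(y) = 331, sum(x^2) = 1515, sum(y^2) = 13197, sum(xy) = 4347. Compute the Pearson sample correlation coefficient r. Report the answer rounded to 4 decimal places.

S_xy = nΣxy − ΣxΣy = 9·4347 − 105·331 = 39123 − 34755 = 4368
S_xx = nΣx² − (Σx)² = 9·1515 − 105² = 13635 − 11025 = 2610
S_yy = nΣy² − (Σy)² = 9·13197 − 331² = 118773 − 109561 = 9212
r = S_xy / √(S_xx·S_yy) = 4368 / √(2610·9212) = 4368 / √24043320 = 4368 / 4903.3988 = 0.8908

0.8908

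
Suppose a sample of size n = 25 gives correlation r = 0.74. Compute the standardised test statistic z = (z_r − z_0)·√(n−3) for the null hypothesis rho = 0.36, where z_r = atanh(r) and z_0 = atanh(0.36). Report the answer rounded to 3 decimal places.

Fisher z: atanh(0.74) = 0.950479, atanh(0.36) = 0.376886
z = (z_r − z_0)·√(n−3) = (0.950479 − 0.376886)·√22 = 0.573593 · 4.690416 = 2.690

2.690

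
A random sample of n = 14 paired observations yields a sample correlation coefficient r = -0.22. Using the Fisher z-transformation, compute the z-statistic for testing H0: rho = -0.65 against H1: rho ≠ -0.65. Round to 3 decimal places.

1.830

z_r = atanh(-0.22) = -0.223656,  z_0 = atanh(-0.65) = -0.775299
SE = 1/√(n−3) = 1/√11 = 0.301511
z = (z_r − z_0)/SE = (-0.223656 − (-0.775299)) / 0.301511 = 0.551643 / 0.301511 = 1.830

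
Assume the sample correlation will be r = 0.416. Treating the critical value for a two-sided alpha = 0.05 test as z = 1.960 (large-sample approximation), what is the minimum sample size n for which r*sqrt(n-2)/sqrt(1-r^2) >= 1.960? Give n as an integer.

21

r√(n−2)/√(1−r²) ≥ 1.960  ⇔  n−2 ≥ (1.960)²·(1−r²)/r²
(1−r²)/r² = (1−0.173056)/0.173056 = 4.7785
n ≥ 2 + 3.8416·4.7785 = 2 + 18.3571 = 20.3571
⌈20.3571⌉ = 21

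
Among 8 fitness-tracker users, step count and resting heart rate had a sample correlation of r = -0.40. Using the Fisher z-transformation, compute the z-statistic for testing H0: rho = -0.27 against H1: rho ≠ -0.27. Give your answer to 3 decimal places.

-0.328

z_r = atanh(-0.40) = -0.423649,  z_0 = atanh(-0.27) = -0.276864
SE = 1/√(n−3) = 1/√5 = 0.447214
z = (z_r − z_0)/SE = (-0.423649 − (-0.276864)) / 0.447214 = -0.146785 / 0.447214 = -0.328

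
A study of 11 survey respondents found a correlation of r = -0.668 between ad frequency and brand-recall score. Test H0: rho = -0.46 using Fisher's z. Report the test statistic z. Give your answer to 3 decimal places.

-0.876

z_r = atanh(-0.668) = -0.807123,  z_0 = atanh(-0.46) = -0.497311
SE = 1/√(n−3) = 1/√8 = 0.353553
z = (z_r − z_0)/SE = (-0.807123 − (-0.497311)) / 0.353553 = -0.309812 / 0.353553 = -0.876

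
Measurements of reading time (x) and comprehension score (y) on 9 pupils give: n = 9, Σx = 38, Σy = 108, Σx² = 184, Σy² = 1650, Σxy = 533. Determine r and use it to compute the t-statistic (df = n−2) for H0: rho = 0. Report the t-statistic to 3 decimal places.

Numerator: nΣxy − (Σx)(Σy) = 9·533 − (38)(108) = 693
Denominator: √[(nΣx²−(Σx)²)(nΣy²−(Σy)²)]
  nΣx²−(Σx)² = 9·184 − 1444 = 212;  nΣy²−(Σy)² = 9·1650 − 11664 = 3186
  √(212·3186) = √675432 = 821.8467
r = 693 / 821.8467 = 0.8432
t = r·√(n−2)/√(1−r²) = 0.8432·√7 / √(1−0.710986) = 2.230898 / 0.537600 = 4.150

4.150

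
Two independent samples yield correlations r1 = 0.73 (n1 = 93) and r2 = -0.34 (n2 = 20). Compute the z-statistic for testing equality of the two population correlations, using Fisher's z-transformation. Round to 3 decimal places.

4.851

Fisher z-transforms: z1 = atanh(0.73) = 0.928727, z2 = atanh(-0.34) = -0.354093; difference d = 1.282820
Var(d) = 1/90 + 1/17 = 0.0111111 + 0.0588235 = 0.0699346
z = d/√Var(d) = 1.282820 / √0.0699346 = 1.282820 / 0.264452 = 4.851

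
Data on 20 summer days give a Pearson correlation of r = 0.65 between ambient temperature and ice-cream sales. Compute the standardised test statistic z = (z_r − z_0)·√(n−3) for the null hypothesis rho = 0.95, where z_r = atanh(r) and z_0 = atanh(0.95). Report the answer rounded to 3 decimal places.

-4.356

Fisher z: atanh(0.65) = 0.775299, atanh(0.95) = 1.831781
z = (z_r − z_0)·√(n−3) = (0.775299 − 1.831781)·√17 = -1.056482 · 4.123106 = -4.356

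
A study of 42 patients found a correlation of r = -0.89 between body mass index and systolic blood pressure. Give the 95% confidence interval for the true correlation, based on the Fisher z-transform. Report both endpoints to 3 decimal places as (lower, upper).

Fisher z: z_r = atanh(r) = ½·ln((1+(-0.89))/(1−(-0.89))) = -1.421926
SE(z) = 1/√(n−3) = 1/√39 = 0.160128
95% ⇒ z* = 1.960; margin = 1.960·0.160128 = 0.313851
CI on z-scale: (-1.735777, -1.108075)
Back-transform: tanh(-1.735777) = -0.939735, tanh(-1.108075) = -0.803381

(-0.940, -0.803)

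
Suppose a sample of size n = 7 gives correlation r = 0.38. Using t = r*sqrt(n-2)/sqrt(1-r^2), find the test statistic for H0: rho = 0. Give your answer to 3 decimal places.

0.919

1 − r² = 1 − 0.1444 = 0.8556;  √(1−r²) = 0.924986
√(n−2) = √5 = 2.236068
t = r·√(n−2)/√(1−r²) = 0.38 · 2.236068 / 0.924986 = 0.919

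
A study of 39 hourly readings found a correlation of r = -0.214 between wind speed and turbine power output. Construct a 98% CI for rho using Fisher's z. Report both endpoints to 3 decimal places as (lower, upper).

(-0.541, 0.169)

z_r = atanh(-0.214) = -0.217360;  SE = 1/√(n−3) = 1/√36 = 0.166667
z-limits: -0.217360 ± 2.326·0.166667 = -0.217360 ± 0.387667 = [-0.605027, 0.170307]
ρ-limits: (tanh -0.605027, tanh 0.170307) = (-0.541, 0.169)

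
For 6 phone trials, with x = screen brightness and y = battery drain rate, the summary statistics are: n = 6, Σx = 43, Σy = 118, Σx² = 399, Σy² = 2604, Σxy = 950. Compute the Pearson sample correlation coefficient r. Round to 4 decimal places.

S_xy = nΣxy − ΣxΣy = 6·950 − 43·118 = 5700 − 5074 = 626
S_xx = nΣx² − (Σx)² = 6·399 − 43² = 2394 − 1849 = 545
S_yy = nΣy² − (Σy)² = 6·2604 − 118² = 15624 − 13924 = 1700
r = S_xy / √(S_xx·S_yy) = 626 / √(545·1700) = 626 / √926500 = 626 / 962.5487 = 0.6504

0.6504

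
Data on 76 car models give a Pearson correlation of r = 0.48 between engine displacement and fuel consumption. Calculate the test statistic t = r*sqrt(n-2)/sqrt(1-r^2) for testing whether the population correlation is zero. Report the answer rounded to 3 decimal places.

4.707

t = r·√(n−2) / √(1−r²) with r = 0.48, n = 76
  = 0.48·√74 / √(1 − 0.2304)
  = 0.48·8.602325 / 0.877268
  = 4.129116 / 0.877268 = 4.707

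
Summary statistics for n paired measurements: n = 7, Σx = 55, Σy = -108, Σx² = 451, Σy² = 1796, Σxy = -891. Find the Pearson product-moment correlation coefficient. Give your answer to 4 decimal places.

-0.8579

Numerator: nΣxy − (Σx)(Σy) = 7·(-891) − (55)(-108) = -297
Denominator: √[(nΣx²−(Σx)²)(nΣy²−(Σy)²)]
  nΣx²−(Σx)² = 7·451 − 3025 = 132;  nΣy²−(Σy)² = 7·1796 − 11664 = 908
  √(132·908) = √119856 = 346.2023
r = -297 / 346.2023 = -0.8579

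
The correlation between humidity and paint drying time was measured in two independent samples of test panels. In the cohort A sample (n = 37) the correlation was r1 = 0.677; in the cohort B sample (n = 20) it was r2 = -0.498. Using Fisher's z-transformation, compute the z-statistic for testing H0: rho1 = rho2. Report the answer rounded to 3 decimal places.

z1 = atanh(0.677) = 0.823555,  z2 = atanh(-0.498) = -0.546643
SE = √(1/(n1−3) + 1/(n2−3)) = √(1/34 + 1/17) = √(0.0294118 + 0.0588235) = √0.0882353 = 0.297044
z = (z1 − z2)/SE = (0.823555 − (-0.546643)) / 0.297044 = 1.370198 / 0.297044 = 4.613

4.613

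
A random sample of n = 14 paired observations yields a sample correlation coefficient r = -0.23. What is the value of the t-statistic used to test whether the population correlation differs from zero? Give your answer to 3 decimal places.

t = r·√(n−2) / √(1−r²) with r = -0.23, n = 14
  = -0.23·√12 / √(1 − 0.0529)
  = -0.23·3.464102 / 0.973191
  = -0.796743 / 0.973191 = -0.819

-0.819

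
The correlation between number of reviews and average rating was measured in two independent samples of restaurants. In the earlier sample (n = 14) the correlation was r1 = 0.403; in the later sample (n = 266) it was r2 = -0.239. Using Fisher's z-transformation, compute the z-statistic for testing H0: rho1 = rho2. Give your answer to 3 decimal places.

Fisher z-transforms: z1 = atanh(0.403) = 0.427225, z2 = atanh(-0.239) = -0.243713; difference d = 0.670938
Var(d) = 1/11 + 1/263 = 0.0909091 + 0.0038023 = 0.0947114
z = d/√Var(d) = 0.670938 / √0.0947114 = 0.670938 / 0.307752 = 2.180

2.180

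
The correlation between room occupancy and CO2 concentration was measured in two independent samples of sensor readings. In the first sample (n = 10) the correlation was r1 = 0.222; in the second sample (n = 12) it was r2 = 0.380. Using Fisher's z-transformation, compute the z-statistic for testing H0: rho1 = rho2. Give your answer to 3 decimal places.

-0.346

z1 = atanh(0.222) = 0.225759,  z2 = atanh(0.380) = 0.400060
SE = √(1/(n1−3) + 1/(n2−3)) = √(1/7 + 1/9) = √(0.1428571 + 0.1111111) = √0.2539682 = 0.503953
z = (z1 − z2)/SE = (0.225759 − 0.400060) / 0.503953 = -0.174301 / 0.503953 = -0.346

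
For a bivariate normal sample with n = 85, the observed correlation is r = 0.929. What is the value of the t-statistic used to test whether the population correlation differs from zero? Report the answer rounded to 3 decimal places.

22.870

t = r·√(n−2) / √(1−r²) with r = 0.929, n = 85
  = 0.929·√83 / √(1 − 0.863041)
  = 0.929·9.110434 / 0.370080
  = 8.463593 / 0.370080 = 22.870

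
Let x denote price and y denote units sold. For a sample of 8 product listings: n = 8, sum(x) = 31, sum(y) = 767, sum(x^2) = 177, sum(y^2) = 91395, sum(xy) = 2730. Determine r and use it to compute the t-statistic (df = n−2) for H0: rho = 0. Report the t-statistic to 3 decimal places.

Numerator: nΣxy − (Σx)(Σy) = 8·2730 − (31)(767) = -1937
Denominator: √[(nΣx²−(Σx)²)(nΣy²−(Σy)²)]
  nΣx²−(Σx)² = 8·177 − 961 = 455;  nΣy²−(Σy)² = 8·91395 − 588289 = 142871
  √(455·142871) = √65006305 = 8062.6488
r = -1937 / 8062.6488 = -0.2402
t = r·√(n−2)/√(1−r²) = -0.2402·√6 / √(1−0.057696) = -0.588367 / 0.970723 = -0.606

-0.606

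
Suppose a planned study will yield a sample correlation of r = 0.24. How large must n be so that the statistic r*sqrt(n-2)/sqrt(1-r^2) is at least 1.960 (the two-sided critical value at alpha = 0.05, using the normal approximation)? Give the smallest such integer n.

Need r·√(n−2)/√(1−r²) ≥ 1.960
√(n−2) ≥ 1.960·√(1−0.0576) / 0.24 = 1.960·0.970773 / 0.24 = 7.9280
n−2 ≥ 62.8532  ⇒  n ≥ 64.8532
Smallest integer n = 65

65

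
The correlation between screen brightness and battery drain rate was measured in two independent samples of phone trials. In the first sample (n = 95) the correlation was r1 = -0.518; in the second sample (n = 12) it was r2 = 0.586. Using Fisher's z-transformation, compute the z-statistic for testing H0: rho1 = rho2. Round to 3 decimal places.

Fisher z-transforms: z1 = atanh(-0.518) = -0.573602, z2 = atanh(0.586) = 0.671552; difference d = -1.245154
Var(d) = 1/92 + 1/9 = 0.0108696 + 0.1111111 = 0.1219807
z = d/√Var(d) = -1.245154 / √0.1219807 = -1.245154 / 0.349257 = -3.565

-3.565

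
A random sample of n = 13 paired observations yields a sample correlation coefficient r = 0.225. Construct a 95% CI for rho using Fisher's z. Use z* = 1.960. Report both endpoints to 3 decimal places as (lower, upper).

(-0.372, 0.690)

Fisher z: z_r = atanh(r) = ½·ln((1+0.225)/(1−0.225)) = 0.228917
SE(z) = 1/√(n−3) = 1/√10 = 0.316228
95% ⇒ z* = 1.960; margin = 1.960·0.316228 = 0.619807
CI on z-scale: (-0.390890, 0.848724)
Back-transform: tanh(-0.390890) = -0.372127, tanh(0.848724) = 0.690402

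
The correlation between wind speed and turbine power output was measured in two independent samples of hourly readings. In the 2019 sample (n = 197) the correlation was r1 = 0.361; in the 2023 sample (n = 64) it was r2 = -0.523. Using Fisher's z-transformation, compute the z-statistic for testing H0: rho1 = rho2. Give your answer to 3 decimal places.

Fisher z-transforms: z1 = atanh(0.361) = 0.378035, z2 = atanh(-0.523) = -0.580460; difference d = 0.958495
Var(d) = 1/194 + 1/61 = 0.0051546 + 0.0163934 = 0.0215480
z = d/√Var(d) = 0.958495 / √0.0215480 = 0.958495 / 0.146792 = 6.530

6.530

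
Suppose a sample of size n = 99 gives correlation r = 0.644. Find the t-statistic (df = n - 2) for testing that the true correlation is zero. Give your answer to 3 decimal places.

8.291

t = r·√(n−2) / √(1−r²) with r = 0.644, n = 99
  = 0.644·√97 / √(1 − 0.414736)
  = 0.644·9.848858 / 0.765025
  = 6.342665 / 0.765025 = 8.291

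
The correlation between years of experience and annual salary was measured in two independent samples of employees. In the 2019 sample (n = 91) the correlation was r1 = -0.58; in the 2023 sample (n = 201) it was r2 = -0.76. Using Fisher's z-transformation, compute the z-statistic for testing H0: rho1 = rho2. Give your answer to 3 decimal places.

z1 = atanh(-0.58) = -0.662463,  z2 = atanh(-0.76) = -0.996215
SE = √(1/(n1−3) + 1/(n2−3)) = √(1/88 + 1/198) = √(0.0113636 + 0.0050505) = √0.0164141 = 0.128118
z = (z1 − z2)/SE = (-0.662463 − (-0.996215)) / 0.128118 = 0.333752 / 0.128118 = 2.605

2.605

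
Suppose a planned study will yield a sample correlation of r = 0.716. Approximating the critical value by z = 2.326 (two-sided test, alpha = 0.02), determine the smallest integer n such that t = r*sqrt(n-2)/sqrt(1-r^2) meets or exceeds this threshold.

8

Need r·√(n−2)/√(1−r²) ≥ 2.326
√(n−2) ≥ 2.326·√(1−0.512656) / 0.716 = 2.326·0.698100 / 0.716 = 2.2679
n−2 ≥ 5.1434  ⇒  n ≥ 7.1434
Smallest integer n = 8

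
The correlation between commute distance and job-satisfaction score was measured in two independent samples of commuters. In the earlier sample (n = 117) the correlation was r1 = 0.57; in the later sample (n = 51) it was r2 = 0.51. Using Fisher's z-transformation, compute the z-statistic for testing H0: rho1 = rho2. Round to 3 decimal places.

Fisher z-transforms: z1 = atanh(0.57) = 0.647523, z2 = atanh(0.51) = 0.562730; difference d = 0.084793
Var(d) = 1/114 + 1/48 = 0.0087719 + 0.0208333 = 0.0296052
z = d/√Var(d) = 0.084793 / √0.0296052 = 0.084793 / 0.172062 = 0.493

0.493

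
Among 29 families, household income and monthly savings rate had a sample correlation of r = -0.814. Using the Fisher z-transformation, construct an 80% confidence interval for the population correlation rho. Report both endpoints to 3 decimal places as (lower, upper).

z_r = atanh(-0.814) = -1.138771;  SE = 1/√(n−3) = 1/√26 = 0.196116
z-limits: -1.138771 ± 1.282·0.196116 = -1.138771 ± 0.251421 = [-1.390192, -0.887350]
ρ-limits: (tanh -1.390192, tanh -0.887350) = (-0.883, -0.710)

(-0.883, -0.710)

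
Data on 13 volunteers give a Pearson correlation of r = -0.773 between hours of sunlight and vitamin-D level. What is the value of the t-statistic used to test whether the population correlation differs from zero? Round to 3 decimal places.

-4.041

1 − r² = 1 − 0.597529 = 0.402471;  √(1−r²) = 0.634406
√(n−2) = √11 = 3.316625
t = r·√(n−2)/√(1−r²) = -0.773 · 3.316625 / 0.634406 = -4.041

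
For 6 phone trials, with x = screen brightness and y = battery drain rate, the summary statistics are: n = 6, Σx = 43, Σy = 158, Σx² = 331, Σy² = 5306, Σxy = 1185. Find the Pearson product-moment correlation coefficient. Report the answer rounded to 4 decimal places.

Numerator: nΣxy − (Σx)(Σy) = 6·1185 − (43)(158) = 316
Denominator: √[(nΣx²−(Σx)²)(nΣy²−(Σy)²)]
  nΣx²−(Σx)² = 6·331 − 1849 = 137;  nΣy²−(Σy)² = 6·5306 − 24964 = 6872
  √(137·6872) = √941464 = 970.2907
r = 316 / 970.2907 = 0.3257

0.3257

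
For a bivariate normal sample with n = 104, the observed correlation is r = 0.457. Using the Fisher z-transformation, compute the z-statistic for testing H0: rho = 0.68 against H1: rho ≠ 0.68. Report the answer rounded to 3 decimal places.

-3.373

z_r = atanh(0.457) = 0.493513,  z_0 = atanh(0.68) = 0.829114
SE = 1/√(n−3) = 1/√101 = 0.099504
z = (z_r − z_0)/SE = (0.493513 − 0.829114) / 0.099504 = -0.335601 / 0.099504 = -3.373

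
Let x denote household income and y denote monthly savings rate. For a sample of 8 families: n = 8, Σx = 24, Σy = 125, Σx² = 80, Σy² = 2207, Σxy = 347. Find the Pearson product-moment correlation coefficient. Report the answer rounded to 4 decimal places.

Numerator: nΣxy − (Σx)(Σy) = 8·347 − (24)(125) = -224
Denominator: √[(nΣx²−(Σx)²)(nΣy²−(Σy)²)]
  nΣx²−(Σx)² = 8·80 − 576 = 64;  nΣy²−(Σy)² = 8·2207 − 15625 = 2031
  √(64·2031) = √129984 = 360.5329
r = -224 / 360.5329 = -0.6213

-0.6213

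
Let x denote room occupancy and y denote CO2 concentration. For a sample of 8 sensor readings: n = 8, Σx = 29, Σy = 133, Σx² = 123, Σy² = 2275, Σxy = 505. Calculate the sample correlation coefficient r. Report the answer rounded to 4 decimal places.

0.6770

S_xy = nΣxy − ΣxΣy = 8·505 − 29·133 = 4040 − 3857 = 183
S_xx = nΣx² − (Σx)² = 8·123 − 29² = 984 − 841 = 143
S_yy = nΣy² − (Σy)² = 8·2275 − 133² = 18200 − 17689 = 511
r = S_xy / √(S_xx·S_yy) = 183 / √(143·511) = 183 / √73073 = 183 / 270.3202 = 0.6770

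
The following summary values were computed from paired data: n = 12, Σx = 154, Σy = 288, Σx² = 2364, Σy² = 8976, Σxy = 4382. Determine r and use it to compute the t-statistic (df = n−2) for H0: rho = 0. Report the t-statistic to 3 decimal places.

Numerator: nΣxy − (Σx)(Σy) = 12·4382 − (154)(288) = 8232
Denominator: √[(nΣx²−(Σx)²)(nΣy²−(Σy)²)]
  nΣx²−(Σx)² = 12·2364 − 23716 = 4652;  nΣy²−(Σy)² = 12·8976 − 82944 = 24768
  √(4652·24768) = √115220736 = 10734.0922
r = 8232 / 10734.0922 = 0.7669
t = r·√(n−2)/√(1−r²) = 0.7669·√10 / √(1−0.588136) = 2.425151 / 0.641766 = 3.779

3.779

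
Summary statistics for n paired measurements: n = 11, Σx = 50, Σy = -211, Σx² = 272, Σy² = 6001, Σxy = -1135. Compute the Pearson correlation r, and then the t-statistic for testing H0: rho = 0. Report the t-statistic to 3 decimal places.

-2.221

S_xy = nΣxy − ΣxΣy = 11·(-1135) − 50·(-211) = -12485 − (-10550) = -1935
S_xx = nΣx² − (Σx)² = 11·272 − 50² = 2992 − 2500 = 492
S_yy = nΣy² − (Σy)² = 11·6001 − (-211)² = 66011 − 44521 = 21490
r = S_xy / √(S_xx·S_yy) = -1935 / √(492·21490) = -1935 / √10573080 = -1935 / 3251.6273 = -0.5951
t = r·√(n−2)/√(1−r²) = -0.5951·√9 / √(1−0.354144) = -1.785300 / 0.803652 = -2.221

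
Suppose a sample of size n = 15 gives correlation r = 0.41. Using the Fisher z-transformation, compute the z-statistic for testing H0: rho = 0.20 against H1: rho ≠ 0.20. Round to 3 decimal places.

z_r = atanh(0.41) = 0.435611,  z_0 = atanh(0.20) = 0.202733
SE = 1/√(n−3) = 1/√12 = 0.288675
z = (z_r − z_0)/SE = (0.435611 − 0.202733) / 0.288675 = 0.232878 / 0.288675 = 0.807

0.807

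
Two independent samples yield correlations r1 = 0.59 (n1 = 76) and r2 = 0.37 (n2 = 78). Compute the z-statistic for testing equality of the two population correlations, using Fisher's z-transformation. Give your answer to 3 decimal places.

1.759

Fisher z-transforms: z1 = atanh(0.59) = 0.677666, z2 = atanh(0.37) = 0.388423; difference d = 0.289243
Var(d) = 1/73 + 1/75 = 0.0136986 + 0.0133333 = 0.0270319
z = d/√Var(d) = 0.289243 / √0.0270319 = 0.289243 / 0.164414 = 1.759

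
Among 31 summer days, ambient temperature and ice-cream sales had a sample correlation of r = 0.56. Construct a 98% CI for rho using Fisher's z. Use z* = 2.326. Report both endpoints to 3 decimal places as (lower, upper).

z_r = atanh(0.56) = 0.632833;  SE = 1/√(n−3) = 1/√28 = 0.188982
z-limits: 0.632833 ± 2.326·0.188982 = 0.632833 ± 0.439572 = [0.193261, 1.072405]
ρ-limits: (tanh 0.193261, tanh 1.072405) = (0.191, 0.790)

(0.191, 0.790)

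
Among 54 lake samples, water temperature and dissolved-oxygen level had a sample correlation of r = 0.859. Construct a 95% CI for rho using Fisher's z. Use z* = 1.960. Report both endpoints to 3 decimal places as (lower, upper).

(0.768, 0.916)

z_r = atanh(0.859) = 1.289517;  SE = 1/√(n−3) = 1/√51 = 0.140028
z-limits: 1.289517 ± 1.960·0.140028 = 1.289517 ± 0.274455 = [1.015062, 1.563972]
ρ-limits: (tanh 1.015062, tanh 1.563972) = (0.768, 0.916)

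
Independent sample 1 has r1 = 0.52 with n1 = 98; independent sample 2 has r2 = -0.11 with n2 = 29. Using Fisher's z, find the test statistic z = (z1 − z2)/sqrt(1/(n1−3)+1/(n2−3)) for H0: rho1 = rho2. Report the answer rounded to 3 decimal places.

z1 = atanh(0.52) = 0.576340,  z2 = atanh(-0.11) = -0.110447
SE = √(1/(n1−3) + 1/(n2−3)) = √(1/95 + 1/26) = √(0.0105263 + 0.0384615) = √0.0489878 = 0.221332
z = (z1 − z2)/SE = (0.576340 − (-0.110447)) / 0.221332 = 0.686787 / 0.221332 = 3.103

3.103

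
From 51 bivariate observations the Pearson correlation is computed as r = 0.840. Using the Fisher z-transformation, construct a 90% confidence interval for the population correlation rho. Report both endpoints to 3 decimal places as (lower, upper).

z_r = atanh(0.840) = 1.221174;  SE = 1/√(n−3) = 1/√48 = 0.144338
z-limits: 1.221174 ± 1.645·0.144338 = 1.221174 ± 0.237436 = [0.983738, 1.458610]
ρ-limits: (tanh 0.983738, tanh 1.458610) = (0.755, 0.897)

(0.755, 0.897)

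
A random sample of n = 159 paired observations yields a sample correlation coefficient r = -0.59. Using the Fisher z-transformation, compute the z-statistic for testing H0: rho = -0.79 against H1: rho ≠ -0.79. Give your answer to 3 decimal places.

4.918

Fisher z: atanh(-0.59) = -0.677666, atanh(-0.79) = -1.071432
z = (z_r − z_0)·√(n−3) = (-0.677666 − (-1.071432))·√156 = 0.393766 · 12.489996 = 4.918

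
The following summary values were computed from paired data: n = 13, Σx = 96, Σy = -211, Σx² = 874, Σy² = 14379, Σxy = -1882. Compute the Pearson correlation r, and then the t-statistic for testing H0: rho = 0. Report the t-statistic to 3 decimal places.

-0.823

S_xy = nΣxy − ΣxΣy = 13·(-1882) − 96·(-211) = -24466 − (-20256) = -4210
S_xx = nΣx² − (Σx)² = 13·874 − 96² = 11362 − 9216 = 2146
S_yy = nΣy² − (Σy)² = 13·14379 − (-211)² = 186927 − 44521 = 142406
r = S_xy / √(S_xx·S_yy) = -4210 / √(2146·142406) = -4210 / √305603276 = -4210 / 17481.5124 = -0.2408
t = r·√(n−2)/√(1−r²) = -0.2408·√11 / √(1−0.057985) = -0.798643 / 0.970575 = -0.823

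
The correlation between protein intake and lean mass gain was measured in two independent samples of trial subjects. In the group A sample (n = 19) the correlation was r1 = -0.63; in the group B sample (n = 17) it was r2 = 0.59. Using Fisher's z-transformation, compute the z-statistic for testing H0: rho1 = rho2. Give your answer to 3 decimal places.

z1 = atanh(-0.63) = -0.741416,  z2 = atanh(0.59) = 0.677666
SE = √(1/(n1−3) + 1/(n2−3)) = √(1/16 + 1/14) = √(0.0625000 + 0.0714286) = √0.1339286 = 0.365963
z = (z1 − z2)/SE = (-0.741416 − 0.677666) / 0.365963 = -1.419082 / 0.365963 = -3.878

-3.878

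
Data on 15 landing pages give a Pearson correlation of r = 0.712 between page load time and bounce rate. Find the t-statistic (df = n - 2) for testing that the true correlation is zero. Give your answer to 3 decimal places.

3.656

t = r·√(n−2) / √(1−r²) with r = 0.712, n = 15
  = 0.712·√13 / √(1 − 0.506944)
  = 0.712·3.605551 / 0.702179
  = 2.567152 / 0.702179 = 3.656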